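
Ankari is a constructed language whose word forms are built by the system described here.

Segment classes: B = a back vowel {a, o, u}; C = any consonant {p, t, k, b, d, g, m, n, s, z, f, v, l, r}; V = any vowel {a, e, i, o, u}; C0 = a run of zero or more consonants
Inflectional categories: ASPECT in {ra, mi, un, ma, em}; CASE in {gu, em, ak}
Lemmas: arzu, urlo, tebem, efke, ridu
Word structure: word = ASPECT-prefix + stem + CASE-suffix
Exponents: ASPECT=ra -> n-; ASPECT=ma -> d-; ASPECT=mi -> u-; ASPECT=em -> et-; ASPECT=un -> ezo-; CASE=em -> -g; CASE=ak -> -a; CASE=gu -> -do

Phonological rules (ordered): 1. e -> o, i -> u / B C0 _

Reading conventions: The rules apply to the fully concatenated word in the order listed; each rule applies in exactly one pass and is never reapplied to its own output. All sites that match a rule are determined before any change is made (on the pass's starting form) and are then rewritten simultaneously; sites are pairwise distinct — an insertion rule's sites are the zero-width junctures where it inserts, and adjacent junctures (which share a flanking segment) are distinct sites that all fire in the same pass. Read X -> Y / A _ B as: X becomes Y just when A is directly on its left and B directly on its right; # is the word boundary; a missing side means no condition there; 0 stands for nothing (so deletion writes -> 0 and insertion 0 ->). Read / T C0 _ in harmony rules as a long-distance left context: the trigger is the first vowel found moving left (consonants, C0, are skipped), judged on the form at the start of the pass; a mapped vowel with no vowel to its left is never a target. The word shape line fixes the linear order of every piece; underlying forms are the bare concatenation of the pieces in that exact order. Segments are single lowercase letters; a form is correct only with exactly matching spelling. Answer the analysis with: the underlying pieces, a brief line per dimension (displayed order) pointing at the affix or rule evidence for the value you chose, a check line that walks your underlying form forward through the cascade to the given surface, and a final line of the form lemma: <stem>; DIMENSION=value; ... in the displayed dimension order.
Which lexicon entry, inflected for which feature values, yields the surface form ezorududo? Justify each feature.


underlying: ezo-ridu-do
ASPECT=un - signalled by the affix ezo-
CASE=gu - signalled by the affix -do
check: ezoridudo -> ezorududo
lemma: ridu; ASPECT=un; CASE=gu


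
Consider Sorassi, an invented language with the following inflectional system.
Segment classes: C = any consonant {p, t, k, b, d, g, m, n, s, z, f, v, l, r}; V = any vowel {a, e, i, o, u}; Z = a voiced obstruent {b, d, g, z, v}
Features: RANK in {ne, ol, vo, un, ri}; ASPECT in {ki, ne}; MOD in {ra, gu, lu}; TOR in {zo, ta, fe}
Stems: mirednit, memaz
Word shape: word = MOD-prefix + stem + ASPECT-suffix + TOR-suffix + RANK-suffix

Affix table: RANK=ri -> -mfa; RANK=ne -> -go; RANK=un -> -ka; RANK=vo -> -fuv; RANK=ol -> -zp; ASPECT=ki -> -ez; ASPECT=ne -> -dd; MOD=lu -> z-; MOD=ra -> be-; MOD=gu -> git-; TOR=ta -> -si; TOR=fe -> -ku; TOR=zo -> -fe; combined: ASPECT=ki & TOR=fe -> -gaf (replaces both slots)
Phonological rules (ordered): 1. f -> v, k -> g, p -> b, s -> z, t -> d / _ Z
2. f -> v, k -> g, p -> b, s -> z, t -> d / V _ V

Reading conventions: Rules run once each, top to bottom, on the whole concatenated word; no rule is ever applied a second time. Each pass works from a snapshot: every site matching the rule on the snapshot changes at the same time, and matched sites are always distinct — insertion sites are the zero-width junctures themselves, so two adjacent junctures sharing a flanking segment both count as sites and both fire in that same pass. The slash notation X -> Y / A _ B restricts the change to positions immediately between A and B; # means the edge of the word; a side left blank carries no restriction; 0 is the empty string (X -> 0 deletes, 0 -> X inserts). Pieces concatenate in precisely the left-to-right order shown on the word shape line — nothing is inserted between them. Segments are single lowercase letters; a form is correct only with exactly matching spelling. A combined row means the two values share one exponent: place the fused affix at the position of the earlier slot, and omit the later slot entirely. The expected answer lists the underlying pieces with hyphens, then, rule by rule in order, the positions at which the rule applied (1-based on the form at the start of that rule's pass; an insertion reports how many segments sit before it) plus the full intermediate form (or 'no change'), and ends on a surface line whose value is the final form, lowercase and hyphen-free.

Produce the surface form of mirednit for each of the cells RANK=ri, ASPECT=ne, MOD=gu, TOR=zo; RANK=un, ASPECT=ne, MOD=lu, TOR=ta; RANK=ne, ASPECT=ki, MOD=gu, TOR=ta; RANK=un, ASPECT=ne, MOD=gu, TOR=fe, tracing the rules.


cell RANK=ri, ASPECT=ne, MOD=gu, TOR=zo:
underlying: git-mirednit-dd-fe-mfa
1. f -> v, k -> g, p -> b, s -> z, t -> d / _ Z: fires at position(s) 11: gitmirednidddfemfa
2. f -> v, k -> g, p -> b, s -> z, t -> d / V _ V: no change
surface: gitmirednidddfemfa

cell RANK=un, ASPECT=ne, MOD=lu, TOR=ta:
underlying: z-mirednit-dd-si-ka
1. f -> v, k -> g, p -> b, s -> z, t -> d / _ Z: fires at position(s) 9: zmirednidddsika
2. f -> v, k -> g, p -> b, s -> z, t -> d / V _ V: fires at position(s) 14: zmirednidddsiga
surface: zmirednidddsiga

cell RANK=ne, ASPECT=ki, MOD=gu, TOR=ta:
underlying: git-mirednit-ez-si-go
1. f -> v, k -> g, p -> b, s -> z, t -> d / _ Z: no change
2. f -> v, k -> g, p -> b, s -> z, t -> d / V _ V: fires at position(s) 11: gitmirednidezsigo
surface: gitmirednidezsigo

cell RANK=un, ASPECT=ne, MOD=gu, TOR=fe:
underlying: git-mirednit-dd-ku-ka
1. f -> v, k -> g, p -> b, s -> z, t -> d / _ Z: fires at position(s) 11: gitmirednidddkuka
2. f -> v, k -> g, p -> b, s -> z, t -> d / V _ V: fires at position(s) 16: gitmirednidddkuga
surface: gitmirednidddkuga


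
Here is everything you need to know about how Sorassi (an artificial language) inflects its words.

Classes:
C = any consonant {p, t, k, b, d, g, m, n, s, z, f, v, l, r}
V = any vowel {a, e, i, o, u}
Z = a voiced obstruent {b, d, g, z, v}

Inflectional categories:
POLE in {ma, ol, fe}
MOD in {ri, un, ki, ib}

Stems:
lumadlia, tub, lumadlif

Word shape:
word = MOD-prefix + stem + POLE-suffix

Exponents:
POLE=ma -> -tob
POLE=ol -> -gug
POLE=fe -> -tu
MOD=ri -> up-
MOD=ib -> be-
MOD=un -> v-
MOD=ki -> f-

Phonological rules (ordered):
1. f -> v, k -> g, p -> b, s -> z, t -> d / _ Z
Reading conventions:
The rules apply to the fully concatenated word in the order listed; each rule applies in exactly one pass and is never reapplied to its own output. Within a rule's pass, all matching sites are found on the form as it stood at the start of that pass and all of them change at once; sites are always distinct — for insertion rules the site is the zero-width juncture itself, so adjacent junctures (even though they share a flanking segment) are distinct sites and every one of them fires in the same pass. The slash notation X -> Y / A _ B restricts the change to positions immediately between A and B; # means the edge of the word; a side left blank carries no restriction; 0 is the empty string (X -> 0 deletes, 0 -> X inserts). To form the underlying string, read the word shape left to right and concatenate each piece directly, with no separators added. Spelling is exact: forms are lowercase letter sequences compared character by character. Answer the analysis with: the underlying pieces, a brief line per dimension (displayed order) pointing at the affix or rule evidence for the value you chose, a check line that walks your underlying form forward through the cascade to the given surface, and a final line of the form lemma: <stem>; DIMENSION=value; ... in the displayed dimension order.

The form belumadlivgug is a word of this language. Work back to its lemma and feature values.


underlying: be-lumadlif-gug
POLE=ol - signalled by the affix -gug
MOD=ib - signalled by the affix be-
check: belumadlifgug -> belumadlivgug
lemma: lumadlif; POLE=ol; MOD=ib


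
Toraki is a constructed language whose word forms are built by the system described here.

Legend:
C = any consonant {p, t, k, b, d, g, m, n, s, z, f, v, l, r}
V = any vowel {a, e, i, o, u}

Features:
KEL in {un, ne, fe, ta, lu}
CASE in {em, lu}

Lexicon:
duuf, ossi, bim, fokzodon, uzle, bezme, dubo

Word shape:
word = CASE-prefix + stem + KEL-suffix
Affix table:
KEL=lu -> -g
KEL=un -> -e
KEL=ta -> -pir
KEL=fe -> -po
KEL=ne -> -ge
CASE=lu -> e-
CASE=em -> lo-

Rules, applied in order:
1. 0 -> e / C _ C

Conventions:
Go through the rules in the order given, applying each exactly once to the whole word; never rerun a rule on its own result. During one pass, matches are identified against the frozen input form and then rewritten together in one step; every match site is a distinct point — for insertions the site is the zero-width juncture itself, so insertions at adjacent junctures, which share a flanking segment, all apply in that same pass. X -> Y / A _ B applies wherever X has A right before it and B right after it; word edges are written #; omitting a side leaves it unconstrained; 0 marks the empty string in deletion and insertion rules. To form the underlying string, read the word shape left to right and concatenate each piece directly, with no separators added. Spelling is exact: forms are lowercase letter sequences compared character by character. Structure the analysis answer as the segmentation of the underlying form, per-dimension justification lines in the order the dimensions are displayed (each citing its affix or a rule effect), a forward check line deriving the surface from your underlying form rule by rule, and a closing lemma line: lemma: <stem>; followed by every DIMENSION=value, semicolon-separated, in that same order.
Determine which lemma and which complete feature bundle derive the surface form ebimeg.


underlying: e-bim-g
KEL=lu - signalled by the affix -g
CASE=lu - signalled by the affix e-
check: ebimg -> ebimeg
lemma: bim; KEL=lu; CASE=lu


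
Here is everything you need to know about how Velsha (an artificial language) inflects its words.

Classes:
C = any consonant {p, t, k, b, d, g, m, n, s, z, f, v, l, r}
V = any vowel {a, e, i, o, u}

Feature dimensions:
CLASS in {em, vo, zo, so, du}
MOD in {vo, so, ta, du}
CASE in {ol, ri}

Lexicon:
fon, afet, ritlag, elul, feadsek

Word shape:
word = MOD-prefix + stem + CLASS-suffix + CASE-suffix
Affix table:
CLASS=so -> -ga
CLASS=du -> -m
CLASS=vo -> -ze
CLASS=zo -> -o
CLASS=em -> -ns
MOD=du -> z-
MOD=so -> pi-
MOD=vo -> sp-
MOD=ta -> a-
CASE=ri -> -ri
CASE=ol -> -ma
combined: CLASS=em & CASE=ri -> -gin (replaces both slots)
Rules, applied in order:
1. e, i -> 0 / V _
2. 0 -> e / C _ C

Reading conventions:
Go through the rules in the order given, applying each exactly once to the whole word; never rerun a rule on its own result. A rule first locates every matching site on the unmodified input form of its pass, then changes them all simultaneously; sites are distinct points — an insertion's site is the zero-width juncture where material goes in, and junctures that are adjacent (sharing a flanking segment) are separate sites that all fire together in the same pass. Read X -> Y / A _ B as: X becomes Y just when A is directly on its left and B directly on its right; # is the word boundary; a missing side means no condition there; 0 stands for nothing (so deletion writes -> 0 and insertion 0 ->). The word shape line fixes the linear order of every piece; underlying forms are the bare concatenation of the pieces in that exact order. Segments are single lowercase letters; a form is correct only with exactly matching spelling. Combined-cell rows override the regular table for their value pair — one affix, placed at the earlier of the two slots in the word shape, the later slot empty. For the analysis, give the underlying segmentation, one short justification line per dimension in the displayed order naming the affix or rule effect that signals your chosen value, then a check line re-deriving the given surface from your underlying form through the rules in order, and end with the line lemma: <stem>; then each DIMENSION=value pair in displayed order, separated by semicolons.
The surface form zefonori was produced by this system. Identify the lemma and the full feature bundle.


underlying: z-fon-o-ri
CLASS=zo - signalled by the affix -o
MOD=du - signalled by the affix z-
CASE=ri - signalled by the affix -ri
check: zfonori -> zfonori -> zefonori
lemma: fon; CLASS=zo; MOD=du; CASE=ri


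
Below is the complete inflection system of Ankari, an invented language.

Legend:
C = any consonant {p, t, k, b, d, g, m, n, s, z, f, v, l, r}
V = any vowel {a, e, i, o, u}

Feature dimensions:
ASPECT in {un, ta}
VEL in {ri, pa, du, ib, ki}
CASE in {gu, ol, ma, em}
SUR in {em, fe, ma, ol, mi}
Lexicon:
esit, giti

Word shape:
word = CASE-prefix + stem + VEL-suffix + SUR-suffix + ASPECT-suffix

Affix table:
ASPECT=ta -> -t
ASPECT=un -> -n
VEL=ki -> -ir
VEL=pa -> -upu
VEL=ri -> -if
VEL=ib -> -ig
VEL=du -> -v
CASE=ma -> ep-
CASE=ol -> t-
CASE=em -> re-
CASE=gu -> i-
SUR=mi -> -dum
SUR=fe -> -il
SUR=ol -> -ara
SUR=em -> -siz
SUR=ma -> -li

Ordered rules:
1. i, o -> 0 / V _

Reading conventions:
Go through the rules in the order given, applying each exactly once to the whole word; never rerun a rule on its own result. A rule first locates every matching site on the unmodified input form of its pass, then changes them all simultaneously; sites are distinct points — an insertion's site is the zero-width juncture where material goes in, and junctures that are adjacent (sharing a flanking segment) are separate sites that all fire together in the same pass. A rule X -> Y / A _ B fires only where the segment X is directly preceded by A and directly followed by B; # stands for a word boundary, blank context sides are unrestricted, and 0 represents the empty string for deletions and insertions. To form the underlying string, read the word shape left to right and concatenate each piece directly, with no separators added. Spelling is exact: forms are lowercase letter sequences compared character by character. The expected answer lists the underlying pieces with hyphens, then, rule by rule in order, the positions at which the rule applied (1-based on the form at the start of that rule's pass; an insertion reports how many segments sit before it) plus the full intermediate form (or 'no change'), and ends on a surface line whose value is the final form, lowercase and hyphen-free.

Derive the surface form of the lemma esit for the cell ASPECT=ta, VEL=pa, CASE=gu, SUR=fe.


underlying: i-esit-upu-il-t
1. i, o -> 0 / V _: fires at position(s) 9: iesitupult
surface: iesitupult


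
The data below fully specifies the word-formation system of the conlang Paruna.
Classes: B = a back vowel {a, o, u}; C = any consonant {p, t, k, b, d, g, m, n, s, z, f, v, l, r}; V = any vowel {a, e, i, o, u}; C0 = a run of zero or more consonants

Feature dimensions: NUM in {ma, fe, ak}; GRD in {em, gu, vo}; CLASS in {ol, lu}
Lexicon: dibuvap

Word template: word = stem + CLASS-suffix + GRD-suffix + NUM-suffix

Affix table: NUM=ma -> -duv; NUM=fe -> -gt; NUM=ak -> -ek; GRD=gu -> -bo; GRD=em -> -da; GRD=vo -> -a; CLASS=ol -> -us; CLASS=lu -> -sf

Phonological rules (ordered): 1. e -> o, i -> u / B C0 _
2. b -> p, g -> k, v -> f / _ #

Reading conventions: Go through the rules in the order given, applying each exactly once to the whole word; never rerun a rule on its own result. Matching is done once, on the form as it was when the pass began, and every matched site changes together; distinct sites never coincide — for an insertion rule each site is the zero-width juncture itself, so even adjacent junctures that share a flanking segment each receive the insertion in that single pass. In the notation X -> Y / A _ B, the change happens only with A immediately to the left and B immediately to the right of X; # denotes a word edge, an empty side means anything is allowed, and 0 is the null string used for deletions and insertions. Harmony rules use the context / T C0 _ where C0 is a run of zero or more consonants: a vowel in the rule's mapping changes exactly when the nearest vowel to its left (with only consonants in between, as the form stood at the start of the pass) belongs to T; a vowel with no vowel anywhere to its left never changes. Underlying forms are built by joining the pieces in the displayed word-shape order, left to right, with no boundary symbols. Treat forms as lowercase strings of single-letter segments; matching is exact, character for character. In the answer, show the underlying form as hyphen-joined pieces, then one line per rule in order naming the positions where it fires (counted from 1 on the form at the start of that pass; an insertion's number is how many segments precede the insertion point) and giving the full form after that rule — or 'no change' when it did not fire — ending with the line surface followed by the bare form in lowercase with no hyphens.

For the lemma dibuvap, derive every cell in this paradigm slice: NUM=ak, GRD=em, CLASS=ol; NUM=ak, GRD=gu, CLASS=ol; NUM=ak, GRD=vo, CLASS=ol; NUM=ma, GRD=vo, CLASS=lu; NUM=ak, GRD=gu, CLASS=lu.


cell NUM=ak, GRD=em, CLASS=ol:
underlying: dibuvap-us-da-ek
1. e -> o, i -> u / B C0 _: fires at position(s) 12: dibuvapusdaok
2. b -> p, g -> k, v -> f / _ #: no change
surface: dibuvapusdaok

cell NUM=ak, GRD=gu, CLASS=ol:
underlying: dibuvap-us-bo-ek
1. e -> o, i -> u / B C0 _: fires at position(s) 12: dibuvapusbook
2. b -> p, g -> k, v -> f / _ #: no change
surface: dibuvapusbook

cell NUM=ak, GRD=vo, CLASS=ol:
underlying: dibuvap-us-a-ek
1. e -> o, i -> u / B C0 _: fires at position(s) 11: dibuvapusaok
2. b -> p, g -> k, v -> f / _ #: no change
surface: dibuvapusaok

cell NUM=ma, GRD=vo, CLASS=lu:
underlying: dibuvap-sf-a-duv
1. e -> o, i -> u / B C0 _: no change
2. b -> p, g -> k, v -> f / _ #: fires at position(s) 13: dibuvapsfaduf
surface: dibuvapsfaduf

cell NUM=ak, GRD=gu, CLASS=lu:
underlying: dibuvap-sf-bo-ek
1. e -> o, i -> u / B C0 _: fires at position(s) 12: dibuvapsfbook
2. b -> p, g -> k, v -> f / _ #: no change
surface: dibuvapsfbook


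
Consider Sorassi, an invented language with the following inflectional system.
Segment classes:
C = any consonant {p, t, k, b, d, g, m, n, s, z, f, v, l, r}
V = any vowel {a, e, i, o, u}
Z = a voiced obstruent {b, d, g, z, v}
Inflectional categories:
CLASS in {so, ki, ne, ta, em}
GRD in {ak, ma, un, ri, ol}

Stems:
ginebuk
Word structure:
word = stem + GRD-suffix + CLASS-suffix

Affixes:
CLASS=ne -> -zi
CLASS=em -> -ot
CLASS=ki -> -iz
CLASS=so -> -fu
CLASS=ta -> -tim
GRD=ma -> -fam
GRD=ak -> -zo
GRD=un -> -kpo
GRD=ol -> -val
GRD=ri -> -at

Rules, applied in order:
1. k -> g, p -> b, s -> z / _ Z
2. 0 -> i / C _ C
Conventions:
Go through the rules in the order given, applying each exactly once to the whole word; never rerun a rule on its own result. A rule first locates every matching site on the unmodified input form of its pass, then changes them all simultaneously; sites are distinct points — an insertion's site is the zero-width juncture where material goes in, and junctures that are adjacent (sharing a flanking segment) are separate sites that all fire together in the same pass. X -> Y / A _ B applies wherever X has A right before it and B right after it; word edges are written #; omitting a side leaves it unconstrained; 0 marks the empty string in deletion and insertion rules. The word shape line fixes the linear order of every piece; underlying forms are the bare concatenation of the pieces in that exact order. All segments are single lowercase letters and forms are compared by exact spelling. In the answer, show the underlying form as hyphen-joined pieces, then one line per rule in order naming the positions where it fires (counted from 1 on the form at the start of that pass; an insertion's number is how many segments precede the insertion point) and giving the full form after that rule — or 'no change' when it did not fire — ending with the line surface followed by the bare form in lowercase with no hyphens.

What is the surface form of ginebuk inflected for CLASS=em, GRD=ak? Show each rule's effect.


underlying: ginebuk-zo-ot
1. k -> g, p -> b, s -> z / _ Z: fires at position(s) 7: ginebugzoot
2. 0 -> i / C _ C: inserts after position(s) 7: ginebugizoot
surface: ginebugizoot


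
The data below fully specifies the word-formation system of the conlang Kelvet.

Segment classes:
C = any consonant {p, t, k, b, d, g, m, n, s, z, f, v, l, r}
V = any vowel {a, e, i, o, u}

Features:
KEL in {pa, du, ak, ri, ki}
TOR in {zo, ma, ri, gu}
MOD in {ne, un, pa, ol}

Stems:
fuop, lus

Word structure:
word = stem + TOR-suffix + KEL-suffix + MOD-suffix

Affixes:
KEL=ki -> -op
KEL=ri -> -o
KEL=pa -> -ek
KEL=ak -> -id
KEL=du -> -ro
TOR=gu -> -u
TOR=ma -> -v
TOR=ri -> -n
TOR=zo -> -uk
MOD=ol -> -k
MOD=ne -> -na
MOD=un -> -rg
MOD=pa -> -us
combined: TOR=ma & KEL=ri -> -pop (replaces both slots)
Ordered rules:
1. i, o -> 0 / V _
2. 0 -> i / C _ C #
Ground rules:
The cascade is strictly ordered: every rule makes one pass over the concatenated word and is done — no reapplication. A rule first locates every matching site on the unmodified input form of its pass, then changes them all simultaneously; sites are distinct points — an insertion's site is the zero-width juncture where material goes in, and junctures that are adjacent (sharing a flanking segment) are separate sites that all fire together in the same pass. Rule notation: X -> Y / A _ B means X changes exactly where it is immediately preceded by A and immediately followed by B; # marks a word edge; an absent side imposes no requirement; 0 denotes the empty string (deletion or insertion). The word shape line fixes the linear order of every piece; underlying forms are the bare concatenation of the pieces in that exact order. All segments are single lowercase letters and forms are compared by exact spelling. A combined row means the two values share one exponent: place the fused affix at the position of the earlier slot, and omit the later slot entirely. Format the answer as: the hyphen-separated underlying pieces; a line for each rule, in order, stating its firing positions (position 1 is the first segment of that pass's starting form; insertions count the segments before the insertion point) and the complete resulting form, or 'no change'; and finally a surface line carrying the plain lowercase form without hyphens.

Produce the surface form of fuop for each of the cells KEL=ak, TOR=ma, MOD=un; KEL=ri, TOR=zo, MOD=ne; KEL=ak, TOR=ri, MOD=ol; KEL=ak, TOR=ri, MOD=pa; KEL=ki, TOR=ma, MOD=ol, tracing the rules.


cell KEL=ak, TOR=ma, MOD=un:
underlying: fuop-v-id-rg
1. i, o -> 0 / V _: fires at position(s) 3: fupvidrg
2. 0 -> i / C _ C #: inserts after position(s) 7: fupvidrig
surface: fupvidrig

cell KEL=ri, TOR=zo, MOD=ne:
underlying: fuop-uk-o-na
1. i, o -> 0 / V _: fires at position(s) 3: fupukona
2. 0 -> i / C _ C #: no change
surface: fupukona

cell KEL=ak, TOR=ri, MOD=ol:
underlying: fuop-n-id-k
1. i, o -> 0 / V _: fires at position(s) 3: fupnidk
2. 0 -> i / C _ C #: inserts after position(s) 6: fupnidik
surface: fupnidik

cell KEL=ak, TOR=ri, MOD=pa:
underlying: fuop-n-id-us
1. i, o -> 0 / V _: fires at position(s) 3: fupnidus
2. 0 -> i / C _ C #: no change
surface: fupnidus

cell KEL=ki, TOR=ma, MOD=ol:
underlying: fuop-v-op-k
1. i, o -> 0 / V _: fires at position(s) 3: fupvopk
2. 0 -> i / C _ C #: inserts after position(s) 6: fupvopik
surface: fupvopik


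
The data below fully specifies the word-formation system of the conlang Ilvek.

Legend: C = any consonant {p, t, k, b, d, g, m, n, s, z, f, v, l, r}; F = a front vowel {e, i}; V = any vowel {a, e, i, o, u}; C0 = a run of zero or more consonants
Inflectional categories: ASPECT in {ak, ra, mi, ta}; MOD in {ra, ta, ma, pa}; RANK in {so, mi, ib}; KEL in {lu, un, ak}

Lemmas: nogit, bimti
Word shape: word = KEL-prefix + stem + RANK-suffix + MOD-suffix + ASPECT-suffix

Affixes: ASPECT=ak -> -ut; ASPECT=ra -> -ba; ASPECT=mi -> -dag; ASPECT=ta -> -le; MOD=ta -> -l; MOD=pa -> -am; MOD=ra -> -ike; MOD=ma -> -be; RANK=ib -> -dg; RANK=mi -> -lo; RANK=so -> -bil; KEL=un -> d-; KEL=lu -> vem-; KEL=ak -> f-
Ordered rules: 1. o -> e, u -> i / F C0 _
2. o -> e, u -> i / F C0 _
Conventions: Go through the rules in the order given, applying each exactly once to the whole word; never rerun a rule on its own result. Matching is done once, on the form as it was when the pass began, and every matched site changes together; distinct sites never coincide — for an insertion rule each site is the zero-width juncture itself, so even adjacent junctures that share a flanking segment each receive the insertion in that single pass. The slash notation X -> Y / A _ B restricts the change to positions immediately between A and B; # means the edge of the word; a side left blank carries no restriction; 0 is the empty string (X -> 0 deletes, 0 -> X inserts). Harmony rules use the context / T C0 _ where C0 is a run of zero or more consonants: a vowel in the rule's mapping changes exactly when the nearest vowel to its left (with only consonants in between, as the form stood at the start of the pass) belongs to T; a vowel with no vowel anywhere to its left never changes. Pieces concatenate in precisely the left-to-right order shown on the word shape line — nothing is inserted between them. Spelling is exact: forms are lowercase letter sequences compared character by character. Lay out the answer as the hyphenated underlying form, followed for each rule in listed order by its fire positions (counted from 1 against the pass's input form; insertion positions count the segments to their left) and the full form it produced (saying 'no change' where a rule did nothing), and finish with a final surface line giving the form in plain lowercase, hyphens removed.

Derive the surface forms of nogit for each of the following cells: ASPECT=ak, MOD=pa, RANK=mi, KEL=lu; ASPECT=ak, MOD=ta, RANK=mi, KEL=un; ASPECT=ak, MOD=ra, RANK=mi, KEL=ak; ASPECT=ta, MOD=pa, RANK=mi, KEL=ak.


cell ASPECT=ak, MOD=pa, RANK=mi, KEL=lu:
underlying: vem-nogit-lo-am-ut
1. o -> e, u -> i / F C0 _: fires at position(s) 5, 10: vemnegitleamut
2. o -> e, u -> i / F C0 _: no change
surface: vemnegitleamut

cell ASPECT=ak, MOD=ta, RANK=mi, KEL=un:
underlying: d-nogit-lo-l-ut
1. o -> e, u -> i / F C0 _: fires at position(s) 8: dnogitlelut
2. o -> e, u -> i / F C0 _: fires at position(s) 10: dnogitlelit
surface: dnogitlelit

cell ASPECT=ak, MOD=ra, RANK=mi, KEL=ak:
underlying: f-nogit-lo-ike-ut
1. o -> e, u -> i / F C0 _: fires at position(s) 8, 12: fnogitleikeit
2. o -> e, u -> i / F C0 _: no change
surface: fnogitleikeit

cell ASPECT=ta, MOD=pa, RANK=mi, KEL=ak:
underlying: f-nogit-lo-am-le
1. o -> e, u -> i / F C0 _: fires at position(s) 8: fnogitleamle
2. o -> e, u -> i / F C0 _: no change
surface: fnogitleamle


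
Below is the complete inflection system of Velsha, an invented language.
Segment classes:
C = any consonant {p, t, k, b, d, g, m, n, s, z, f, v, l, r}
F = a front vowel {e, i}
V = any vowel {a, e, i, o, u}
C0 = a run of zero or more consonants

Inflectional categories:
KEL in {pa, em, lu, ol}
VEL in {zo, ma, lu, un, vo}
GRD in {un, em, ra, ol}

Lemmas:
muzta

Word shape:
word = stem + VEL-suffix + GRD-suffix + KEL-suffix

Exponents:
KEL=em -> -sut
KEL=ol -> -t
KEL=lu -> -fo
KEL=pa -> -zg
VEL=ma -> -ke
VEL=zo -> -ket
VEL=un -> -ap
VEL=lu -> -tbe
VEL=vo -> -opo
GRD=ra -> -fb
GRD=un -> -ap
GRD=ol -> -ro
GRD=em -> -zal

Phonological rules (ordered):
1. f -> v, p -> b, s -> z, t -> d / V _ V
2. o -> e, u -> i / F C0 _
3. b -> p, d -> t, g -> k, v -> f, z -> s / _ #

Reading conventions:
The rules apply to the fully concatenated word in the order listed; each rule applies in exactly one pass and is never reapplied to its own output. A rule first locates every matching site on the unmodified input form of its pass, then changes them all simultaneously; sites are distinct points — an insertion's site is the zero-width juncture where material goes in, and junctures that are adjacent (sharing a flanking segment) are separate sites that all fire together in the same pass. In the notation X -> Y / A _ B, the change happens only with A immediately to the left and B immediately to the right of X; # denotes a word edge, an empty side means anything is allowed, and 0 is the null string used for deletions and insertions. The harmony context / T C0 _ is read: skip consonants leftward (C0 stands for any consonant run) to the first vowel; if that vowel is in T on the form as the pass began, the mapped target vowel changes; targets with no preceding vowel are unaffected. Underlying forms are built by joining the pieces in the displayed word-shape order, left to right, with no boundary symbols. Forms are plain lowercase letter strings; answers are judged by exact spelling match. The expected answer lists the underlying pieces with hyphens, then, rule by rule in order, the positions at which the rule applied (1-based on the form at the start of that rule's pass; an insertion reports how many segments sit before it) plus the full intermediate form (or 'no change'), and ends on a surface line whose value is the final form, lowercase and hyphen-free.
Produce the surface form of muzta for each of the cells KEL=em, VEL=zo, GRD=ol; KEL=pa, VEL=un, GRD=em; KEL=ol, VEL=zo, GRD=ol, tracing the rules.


cell KEL=em, VEL=zo, GRD=ol:
underlying: muzta-ket-ro-sut
1. f -> v, p -> b, s -> z, t -> d / V _ V: fires at position(s) 11: muztaketrozut
2. o -> e, u -> i / F C0 _: fires at position(s) 10: muztaketrezut
3. b -> p, d -> t, g -> k, v -> f, z -> s / _ #: no change
surface: muztaketrezut

cell KEL=pa, VEL=un, GRD=em:
underlying: muzta-ap-zal-zg
1. f -> v, p -> b, s -> z, t -> d / V _ V: no change
2. o -> e, u -> i / F C0 _: no change
3. b -> p, d -> t, g -> k, v -> f, z -> s / _ #: fires at position(s) 12: muztaapzalzk
surface: muztaapzalzk

cell KEL=ol, VEL=zo, GRD=ol:
underlying: muzta-ket-ro-t
1. f -> v, p -> b, s -> z, t -> d / V _ V: no change
2. o -> e, u -> i / F C0 _: fires at position(s) 10: muztaketret
3. b -> p, d -> t, g -> k, v -> f, z -> s / _ #: no change
surface: muztaketret


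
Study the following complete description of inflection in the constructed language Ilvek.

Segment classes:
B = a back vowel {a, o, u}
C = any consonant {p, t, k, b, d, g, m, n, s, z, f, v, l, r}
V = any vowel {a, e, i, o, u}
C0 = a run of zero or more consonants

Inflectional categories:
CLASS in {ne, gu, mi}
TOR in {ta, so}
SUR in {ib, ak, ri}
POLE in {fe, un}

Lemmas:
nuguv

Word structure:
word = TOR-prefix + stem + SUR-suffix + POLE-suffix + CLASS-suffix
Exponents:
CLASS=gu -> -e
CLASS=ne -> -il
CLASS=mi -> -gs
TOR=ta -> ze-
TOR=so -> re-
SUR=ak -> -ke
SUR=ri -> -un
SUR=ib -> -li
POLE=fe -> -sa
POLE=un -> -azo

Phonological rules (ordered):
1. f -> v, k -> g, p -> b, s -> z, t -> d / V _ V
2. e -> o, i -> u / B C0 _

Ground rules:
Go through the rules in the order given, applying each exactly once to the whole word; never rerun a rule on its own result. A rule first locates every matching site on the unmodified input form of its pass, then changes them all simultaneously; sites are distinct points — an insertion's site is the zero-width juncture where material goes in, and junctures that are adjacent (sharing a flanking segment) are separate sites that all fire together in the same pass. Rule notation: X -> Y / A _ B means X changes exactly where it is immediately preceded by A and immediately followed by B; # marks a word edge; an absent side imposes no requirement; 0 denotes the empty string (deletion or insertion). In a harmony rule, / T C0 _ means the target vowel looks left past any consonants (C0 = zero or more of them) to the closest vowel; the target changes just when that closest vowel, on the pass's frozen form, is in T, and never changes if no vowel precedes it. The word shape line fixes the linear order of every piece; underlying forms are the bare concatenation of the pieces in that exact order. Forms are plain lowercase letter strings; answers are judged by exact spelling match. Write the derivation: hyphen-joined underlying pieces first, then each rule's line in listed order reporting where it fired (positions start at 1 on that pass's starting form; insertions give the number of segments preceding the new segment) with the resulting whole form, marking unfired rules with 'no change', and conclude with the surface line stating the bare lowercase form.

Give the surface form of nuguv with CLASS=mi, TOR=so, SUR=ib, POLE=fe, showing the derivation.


underlying: re-nuguv-li-sa-gs
1. f -> v, k -> g, p -> b, s -> z, t -> d / V _ V: fires at position(s) 10: renuguvlizags
2. e -> o, i -> u / B C0 _: fires at position(s) 9: renuguvluzags
surface: renuguvluzags


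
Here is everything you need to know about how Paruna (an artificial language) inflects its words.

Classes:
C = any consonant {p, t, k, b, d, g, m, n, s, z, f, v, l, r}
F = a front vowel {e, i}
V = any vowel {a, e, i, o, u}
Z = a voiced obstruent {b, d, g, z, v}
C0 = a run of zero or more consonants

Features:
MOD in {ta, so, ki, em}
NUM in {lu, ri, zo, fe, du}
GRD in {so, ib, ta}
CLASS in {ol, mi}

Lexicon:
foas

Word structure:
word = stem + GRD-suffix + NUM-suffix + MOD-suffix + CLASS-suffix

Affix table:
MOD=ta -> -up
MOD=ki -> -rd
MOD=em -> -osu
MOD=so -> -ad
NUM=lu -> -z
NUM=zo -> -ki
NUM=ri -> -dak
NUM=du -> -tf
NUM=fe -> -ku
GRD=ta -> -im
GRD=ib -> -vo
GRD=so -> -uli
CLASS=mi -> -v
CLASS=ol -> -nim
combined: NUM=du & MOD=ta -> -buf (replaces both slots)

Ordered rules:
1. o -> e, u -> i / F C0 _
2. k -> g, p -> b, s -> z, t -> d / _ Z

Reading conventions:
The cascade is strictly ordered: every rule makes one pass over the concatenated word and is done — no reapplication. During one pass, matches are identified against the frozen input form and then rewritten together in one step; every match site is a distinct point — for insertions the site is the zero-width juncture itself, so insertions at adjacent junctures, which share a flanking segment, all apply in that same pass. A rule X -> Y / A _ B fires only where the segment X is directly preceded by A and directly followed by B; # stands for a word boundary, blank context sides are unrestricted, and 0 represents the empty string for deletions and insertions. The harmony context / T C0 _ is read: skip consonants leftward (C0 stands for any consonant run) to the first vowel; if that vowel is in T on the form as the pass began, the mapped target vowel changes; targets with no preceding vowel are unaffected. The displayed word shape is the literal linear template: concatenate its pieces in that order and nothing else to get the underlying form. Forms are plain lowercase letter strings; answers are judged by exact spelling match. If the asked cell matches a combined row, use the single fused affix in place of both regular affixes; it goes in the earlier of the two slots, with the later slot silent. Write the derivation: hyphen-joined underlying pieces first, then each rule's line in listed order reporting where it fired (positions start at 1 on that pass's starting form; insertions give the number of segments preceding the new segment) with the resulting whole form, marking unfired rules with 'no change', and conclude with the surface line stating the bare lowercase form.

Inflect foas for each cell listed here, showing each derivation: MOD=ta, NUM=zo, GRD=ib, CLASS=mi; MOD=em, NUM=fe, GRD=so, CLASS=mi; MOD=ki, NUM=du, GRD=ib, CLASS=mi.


cell MOD=ta, NUM=zo, GRD=ib, CLASS=mi:
underlying: foas-vo-ki-up-v
1. o -> e, u -> i / F C0 _: fires at position(s) 9: foasvokiipv
2. k -> g, p -> b, s -> z, t -> d / _ Z: fires at position(s) 4, 10: foazvokiibv
surface: foazvokiibv

cell MOD=em, NUM=fe, GRD=so, CLASS=mi:
underlying: foas-uli-ku-osu-v
1. o -> e, u -> i / F C0 _: fires at position(s) 9: foasulikiosuv
2. k -> g, p -> b, s -> z, t -> d / _ Z: no change
surface: foasulikiosuv

cell MOD=ki, NUM=du, GRD=ib, CLASS=mi:
underlying: foas-vo-tf-rd-v
1. o -> e, u -> i / F C0 _: no change
2. k -> g, p -> b, s -> z, t -> d / _ Z: fires at position(s) 4: foazvotfrdv
surface: foazvotfrdv


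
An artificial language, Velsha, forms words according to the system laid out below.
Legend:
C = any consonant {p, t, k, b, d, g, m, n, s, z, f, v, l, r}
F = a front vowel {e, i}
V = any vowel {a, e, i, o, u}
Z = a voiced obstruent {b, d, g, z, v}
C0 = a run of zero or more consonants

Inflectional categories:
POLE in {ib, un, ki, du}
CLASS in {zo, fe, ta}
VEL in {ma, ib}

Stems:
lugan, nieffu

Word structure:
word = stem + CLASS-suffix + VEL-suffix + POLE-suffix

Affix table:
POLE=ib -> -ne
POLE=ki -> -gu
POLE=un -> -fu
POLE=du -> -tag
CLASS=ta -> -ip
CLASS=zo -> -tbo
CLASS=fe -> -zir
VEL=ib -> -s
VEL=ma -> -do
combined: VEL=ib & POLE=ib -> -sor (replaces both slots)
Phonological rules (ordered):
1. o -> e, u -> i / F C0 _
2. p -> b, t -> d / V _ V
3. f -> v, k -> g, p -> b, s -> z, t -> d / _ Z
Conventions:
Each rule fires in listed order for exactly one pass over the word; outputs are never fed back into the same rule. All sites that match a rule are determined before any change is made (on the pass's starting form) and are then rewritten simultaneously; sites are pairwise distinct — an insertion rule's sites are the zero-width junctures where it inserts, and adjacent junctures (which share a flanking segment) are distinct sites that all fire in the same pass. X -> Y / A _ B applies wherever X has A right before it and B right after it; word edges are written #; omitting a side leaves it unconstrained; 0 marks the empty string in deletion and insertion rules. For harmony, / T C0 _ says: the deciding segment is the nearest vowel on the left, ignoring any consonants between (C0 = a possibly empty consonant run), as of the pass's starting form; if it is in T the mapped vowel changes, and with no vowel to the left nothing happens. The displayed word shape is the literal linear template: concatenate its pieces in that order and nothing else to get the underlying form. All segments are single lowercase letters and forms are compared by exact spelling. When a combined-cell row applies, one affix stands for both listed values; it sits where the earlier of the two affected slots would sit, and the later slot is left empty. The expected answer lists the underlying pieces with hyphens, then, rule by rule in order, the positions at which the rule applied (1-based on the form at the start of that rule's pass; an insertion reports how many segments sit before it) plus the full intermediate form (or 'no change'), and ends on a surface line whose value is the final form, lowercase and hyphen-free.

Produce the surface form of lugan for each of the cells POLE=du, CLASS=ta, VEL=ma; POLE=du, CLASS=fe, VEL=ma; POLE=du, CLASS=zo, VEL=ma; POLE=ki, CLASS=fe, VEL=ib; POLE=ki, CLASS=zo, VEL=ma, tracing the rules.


cell POLE=du, CLASS=ta, VEL=ma:
underlying: lugan-ip-do-tag
1. o -> e, u -> i / F C0 _: fires at position(s) 9: luganipdetag
2. p -> b, t -> d / V _ V: fires at position(s) 10: luganipdedag
3. f -> v, k -> g, p -> b, s -> z, t -> d / _ Z: fires at position(s) 7: luganibdedag
surface: luganibdedag

cell POLE=du, CLASS=fe, VEL=ma:
underlying: lugan-zir-do-tag
1. o -> e, u -> i / F C0 _: fires at position(s) 10: luganzirdetag
2. p -> b, t -> d / V _ V: fires at position(s) 11: luganzirdedag
3. f -> v, k -> g, p -> b, s -> z, t -> d / _ Z: no change
surface: luganzirdedag

cell POLE=du, CLASS=zo, VEL=ma:
underlying: lugan-tbo-do-tag
1. o -> e, u -> i / F C0 _: no change
2. p -> b, t -> d / V _ V: fires at position(s) 11: lugantbododag
3. f -> v, k -> g, p -> b, s -> z, t -> d / _ Z: fires at position(s) 6: lugandbododag
surface: lugandbododag

cell POLE=ki, CLASS=fe, VEL=ib:
underlying: lugan-zir-s-gu
1. o -> e, u -> i / F C0 _: fires at position(s) 11: luganzirsgi
2. p -> b, t -> d / V _ V: no change
3. f -> v, k -> g, p -> b, s -> z, t -> d / _ Z: fires at position(s) 9: luganzirzgi
surface: luganzirzgi

cell POLE=ki, CLASS=zo, VEL=ma:
underlying: lugan-tbo-do-gu
1. o -> e, u -> i / F C0 _: no change
2. p -> b, t -> d / V _ V: no change
3. f -> v, k -> g, p -> b, s -> z, t -> d / _ Z: fires at position(s) 6: lugandbodogu
surface: lugandbodogu


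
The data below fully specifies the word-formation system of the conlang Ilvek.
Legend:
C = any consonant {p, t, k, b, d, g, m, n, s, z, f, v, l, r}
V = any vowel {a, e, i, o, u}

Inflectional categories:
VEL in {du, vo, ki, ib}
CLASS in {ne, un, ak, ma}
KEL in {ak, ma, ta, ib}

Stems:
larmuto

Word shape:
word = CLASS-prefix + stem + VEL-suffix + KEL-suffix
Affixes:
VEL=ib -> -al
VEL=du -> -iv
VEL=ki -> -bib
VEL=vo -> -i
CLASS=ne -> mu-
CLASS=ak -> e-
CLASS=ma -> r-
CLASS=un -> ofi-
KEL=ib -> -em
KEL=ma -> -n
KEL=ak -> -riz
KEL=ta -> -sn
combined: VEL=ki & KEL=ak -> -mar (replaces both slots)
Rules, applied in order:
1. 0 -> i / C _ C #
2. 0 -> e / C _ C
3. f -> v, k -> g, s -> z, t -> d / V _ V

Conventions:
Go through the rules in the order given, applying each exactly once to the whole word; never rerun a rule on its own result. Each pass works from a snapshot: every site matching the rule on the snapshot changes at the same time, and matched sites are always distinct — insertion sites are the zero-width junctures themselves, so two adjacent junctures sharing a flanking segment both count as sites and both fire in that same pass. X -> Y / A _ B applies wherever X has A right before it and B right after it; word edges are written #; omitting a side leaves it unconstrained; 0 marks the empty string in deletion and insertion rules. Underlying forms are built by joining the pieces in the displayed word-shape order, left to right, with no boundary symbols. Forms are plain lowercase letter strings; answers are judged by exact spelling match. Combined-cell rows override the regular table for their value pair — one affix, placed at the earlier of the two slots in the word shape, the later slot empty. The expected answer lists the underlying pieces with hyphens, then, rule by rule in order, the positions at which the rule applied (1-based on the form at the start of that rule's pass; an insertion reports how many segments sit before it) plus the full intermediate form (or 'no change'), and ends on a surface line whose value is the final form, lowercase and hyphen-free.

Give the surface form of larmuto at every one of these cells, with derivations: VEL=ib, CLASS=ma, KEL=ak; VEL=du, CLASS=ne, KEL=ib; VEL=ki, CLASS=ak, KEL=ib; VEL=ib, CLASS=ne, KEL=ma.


cell VEL=ib, CLASS=ma, KEL=ak:
underlying: r-larmuto-al-riz
1. 0 -> i / C _ C #: no change
2. 0 -> e / C _ C: inserts after position(s) 1, 4, 10: relaremutoaleriz
3. f -> v, k -> g, s -> z, t -> d / V _ V: fires at position(s) 9: relaremudoaleriz
surface: relaremudoaleriz

cell VEL=du, CLASS=ne, KEL=ib:
underlying: mu-larmuto-iv-em
1. 0 -> i / C _ C #: no change
2. 0 -> e / C _ C: inserts after position(s) 5: mularemutoivem
3. f -> v, k -> g, s -> z, t -> d / V _ V: fires at position(s) 9: mularemudoivem
surface: mularemudoivem

cell VEL=ki, CLASS=ak, KEL=ib:
underlying: e-larmuto-bib-em
1. 0 -> i / C _ C #: no change
2. 0 -> e / C _ C: inserts after position(s) 4: elaremutobibem
3. f -> v, k -> g, s -> z, t -> d / V _ V: fires at position(s) 8: elaremudobibem
surface: elaremudobibem

cell VEL=ib, CLASS=ne, KEL=ma:
underlying: mu-larmuto-al-n
1. 0 -> i / C _ C #: inserts after position(s) 11: mularmutoalin
2. 0 -> e / C _ C: inserts after position(s) 5: mularemutoalin
3. f -> v, k -> g, s -> z, t -> d / V _ V: fires at position(s) 9: mularemudoalin
surface: mularemudoalin
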